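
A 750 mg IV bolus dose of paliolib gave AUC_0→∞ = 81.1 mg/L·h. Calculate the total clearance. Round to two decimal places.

CL = Dose_iv / AUC_0→∞
   = 750 / 81.1 = 9.24784 L/h

CL = 9.25 L/h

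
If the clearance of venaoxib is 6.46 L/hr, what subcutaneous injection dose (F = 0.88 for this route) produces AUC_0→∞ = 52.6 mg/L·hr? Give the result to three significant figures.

Dose = 386 mg

Dose = CL × AUC_0→∞ / F
     = 6.46 × 52.6 / 0.88 = 386.132 mg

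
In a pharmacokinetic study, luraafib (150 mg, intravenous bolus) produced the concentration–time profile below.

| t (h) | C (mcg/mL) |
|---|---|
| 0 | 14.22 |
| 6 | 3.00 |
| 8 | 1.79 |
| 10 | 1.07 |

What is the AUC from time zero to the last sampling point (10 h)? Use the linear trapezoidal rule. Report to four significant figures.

AUC = 59.31 mcg/mL·h

Trapezoidal AUC_0→10:
  [0→6]: (14.22+3.00)/2 × 6 = 51.66
  [6→8]: (3.00+1.79)/2 × 2 = 4.79
  [8→10]: (1.79+1.07)/2 × 2 = 2.86
  Sum = 59.31 mcg/mL·h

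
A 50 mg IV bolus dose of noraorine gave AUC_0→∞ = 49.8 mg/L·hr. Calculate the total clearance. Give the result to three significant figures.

CL = Dose_iv / AUC_0→∞
   = 50 / 49.8 = 1.00402 L/hr

CL = 1.00 L/hr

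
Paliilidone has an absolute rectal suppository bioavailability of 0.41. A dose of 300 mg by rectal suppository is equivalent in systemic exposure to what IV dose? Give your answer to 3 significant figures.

D_iv = 123 mg

Systemic exposure from an extravascular dose = F × D_ev, so the equivalent IV dose is F × D_ev.
D_iv = F × D_ev = 0.41 × 300 = 123 mg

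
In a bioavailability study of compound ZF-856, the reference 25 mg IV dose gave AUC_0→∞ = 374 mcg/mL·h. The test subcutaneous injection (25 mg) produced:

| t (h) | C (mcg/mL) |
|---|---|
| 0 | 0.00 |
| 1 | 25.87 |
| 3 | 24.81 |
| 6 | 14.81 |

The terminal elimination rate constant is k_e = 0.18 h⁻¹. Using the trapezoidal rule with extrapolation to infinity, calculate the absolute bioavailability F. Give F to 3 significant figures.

Trapezoidal AUC_0→6 (subcutaneous injection):
  [0→1]: (0.00+25.87)/2 × 1 = 12.935
  [1→3]: (25.87+24.81)/2 × 2 = 50.68
  [3→6]: (24.81+14.81)/2 × 3 = 59.43
  Sum = 123.045 mcg/mL·h
Tail: C_last/k_e = 14.81/0.18 = 82.278
AUC_0→∞ (subcutaneous injection) = 123.045 + 82.278 = 205.323 mcg/mL·h
F = (AUC_ev/D_ev)/(AUC_iv/D_iv) = (205.323/25)/(374/25) = 8.21292/14.96 = 0.5490

F = 0.549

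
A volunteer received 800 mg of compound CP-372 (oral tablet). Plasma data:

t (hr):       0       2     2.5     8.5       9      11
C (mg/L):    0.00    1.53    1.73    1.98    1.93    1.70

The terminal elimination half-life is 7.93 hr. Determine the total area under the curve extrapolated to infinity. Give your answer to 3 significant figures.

AUC = 37.5 mg/L·hr

Trapezoidal AUC_0→11:
  [0→2]: (0.00+1.53)/2 × 2 = 1.53
  [2→2.5]: (1.53+1.73)/2 × 0.5 = 0.815
  [2.5→8.5]: (1.73+1.98)/2 × 6 = 11.13
  [8.5→9]: (1.98+1.93)/2 × 0.5 = 0.9775
  [9→11]: (1.93+1.70)/2 × 2 = 3.63
  Sum = 18.0825 mg/L·hr
k_e = ln2 / t½ = 0.693147 / 7.93 = 0.0874 hr^-1
Extrapolated tail: C_last / k_e = 1.70 / 0.0874 = 19.451
AUC_0→∞ = 18.0825 + 19.451 = 37.5335 mg/L·hr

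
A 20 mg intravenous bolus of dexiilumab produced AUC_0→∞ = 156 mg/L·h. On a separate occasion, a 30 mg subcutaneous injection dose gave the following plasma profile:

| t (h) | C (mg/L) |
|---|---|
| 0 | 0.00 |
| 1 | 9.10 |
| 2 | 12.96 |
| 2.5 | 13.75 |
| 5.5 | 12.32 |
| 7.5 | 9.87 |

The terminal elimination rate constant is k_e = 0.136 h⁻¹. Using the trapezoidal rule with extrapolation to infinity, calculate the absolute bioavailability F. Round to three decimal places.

F = 0.667

Trapezoidal AUC_0→7.5 (subcutaneous injection):
  [0→1]: (0.00+9.10)/2 × 1 = 4.55
  [1→2]: (9.10+12.96)/2 × 1 = 11.03
  [2→2.5]: (12.96+13.75)/2 × 0.5 = 6.6775
  [2.5→5.5]: (13.75+12.32)/2 × 3 = 39.105
  [5.5→7.5]: (12.32+9.87)/2 × 2 = 22.19
  Sum = 83.5525 mg/L·h
Tail: C_last/k_e = 9.87/0.136 = 72.574
AUC_0→∞ (subcutaneous injection) = 83.5525 + 72.574 = 156.1265 mg/L·h
F = (AUC_ev/D_ev)/(AUC_iv/D_iv) = (156.1265/30)/(156/20) = 5.20422/7.8 = 0.6672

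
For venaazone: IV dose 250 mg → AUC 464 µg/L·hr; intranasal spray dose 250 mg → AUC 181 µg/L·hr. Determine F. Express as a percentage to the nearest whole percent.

F = 39%

F = (AUC_ev / D_ev) / (AUC_iv / D_iv)
  = (181/250) / (464/250)
  = 0.724 / 1.856 = 0.3901
  = 39.01%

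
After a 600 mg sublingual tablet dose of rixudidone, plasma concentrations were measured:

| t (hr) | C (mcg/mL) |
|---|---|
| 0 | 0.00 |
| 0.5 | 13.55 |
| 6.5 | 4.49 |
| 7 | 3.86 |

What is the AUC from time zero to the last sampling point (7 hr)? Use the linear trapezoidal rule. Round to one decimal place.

AUC = 59.6 mcg/mL·hr

Trapezoidal AUC_0→7:
  [0→0.5]: (0.00+13.55)/2 × 0.5 = 3.3875
  [0.5→6.5]: (13.55+4.49)/2 × 6 = 54.12
  [6.5→7]: (4.49+3.86)/2 × 0.5 = 2.0875
  Sum = 59.595 mcg/mL·hr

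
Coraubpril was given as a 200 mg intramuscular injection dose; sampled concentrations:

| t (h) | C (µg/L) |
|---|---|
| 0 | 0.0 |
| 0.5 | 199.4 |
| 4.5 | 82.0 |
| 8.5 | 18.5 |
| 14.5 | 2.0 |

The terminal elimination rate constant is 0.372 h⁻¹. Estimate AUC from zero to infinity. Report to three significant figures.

AUC = 881 µg/L·h

Trapezoidal AUC_0→14.5:
  [0→0.5]: (0.0+199.4)/2 × 0.5 = 49.85
  [0.5→4.5]: (199.4+82.0)/2 × 4 = 562.8
  [4.5→8.5]: (82.0+18.5)/2 × 4 = 201.0
  [8.5→14.5]: (18.5+2.0)/2 × 6 = 61.5
  Sum = 875.15 µg/L·h
Extrapolated tail: C_last / k_e = 2.0 / 0.372 = 5.376
AUC_0→∞ = 875.15 + 5.376 = 880.526 µg/L·h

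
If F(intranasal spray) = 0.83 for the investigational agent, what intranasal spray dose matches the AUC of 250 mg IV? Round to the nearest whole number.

D_intranasal = 301 mg

For equal systemic exposure: F × D_ev = D_iv
D_ev = D_iv / F = 250 / 0.83 = 301.205 mg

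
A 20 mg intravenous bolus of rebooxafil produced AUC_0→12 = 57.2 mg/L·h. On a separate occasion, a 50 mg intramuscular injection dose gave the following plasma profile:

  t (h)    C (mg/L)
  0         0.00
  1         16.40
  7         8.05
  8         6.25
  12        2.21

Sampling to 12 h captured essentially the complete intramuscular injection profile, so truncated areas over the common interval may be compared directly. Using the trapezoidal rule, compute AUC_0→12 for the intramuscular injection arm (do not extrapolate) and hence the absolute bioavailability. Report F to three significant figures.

Trapezoidal AUC_0→12 (intramuscular injection):
  [0→1]: (0.00+16.40)/2 × 1 = 8.2
  [1→7]: (16.40+8.05)/2 × 6 = 73.35
  [7→8]: (8.05+6.25)/2 × 1 = 7.15
  [8→12]: (6.25+2.21)/2 × 4 = 16.92
  Sum = 105.62 mg/L·h
F = (AUC_ev/D_ev)/(AUC_iv/D_iv) = (105.62/50)/(57.2/20) = 2.1124/2.86 = 0.7386

F = 0.739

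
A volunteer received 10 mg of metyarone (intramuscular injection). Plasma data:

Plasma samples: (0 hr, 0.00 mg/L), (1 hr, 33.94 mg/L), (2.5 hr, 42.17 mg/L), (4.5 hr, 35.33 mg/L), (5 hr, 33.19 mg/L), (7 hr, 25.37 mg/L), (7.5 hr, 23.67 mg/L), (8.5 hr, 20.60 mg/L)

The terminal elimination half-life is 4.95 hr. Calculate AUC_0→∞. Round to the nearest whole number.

AUC = 409 mg/L·hr

Trapezoidal AUC_0→8.5:
  [0→1]: (0.00+33.94)/2 × 1 = 16.97
  [1→2.5]: (33.94+42.17)/2 × 1.5 = 57.0825
  [2.5→4.5]: (42.17+35.33)/2 × 2 = 77.5
  [4.5→5]: (35.33+33.19)/2 × 0.5 = 17.13
  [5→7]: (33.19+25.37)/2 × 2 = 58.56
  [7→7.5]: (25.37+23.67)/2 × 0.5 = 12.26
  [7.5→8.5]: (23.67+20.60)/2 × 1 = 22.135
  Sum = 261.6375 mg/L·hr
k_e = ln2 / t½ = 0.693147 / 4.95 = 0.1400 hr^-1
Extrapolated tail: C_last / k_e = 20.60 / 0.14 = 147.143
AUC_0→∞ = 261.6375 + 147.143 = 408.7805 mg/L·hr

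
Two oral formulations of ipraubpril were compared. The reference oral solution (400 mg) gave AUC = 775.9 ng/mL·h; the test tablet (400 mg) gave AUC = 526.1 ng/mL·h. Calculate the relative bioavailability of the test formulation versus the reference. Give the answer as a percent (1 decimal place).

F_rel = 67.8%

F_rel = (AUC_test/D_test) / (AUC_ref/D_ref)
      = (526.1/400) / (775.9/400)
      = 1.31525 / 1.93975 = 0.6781 = 67.81%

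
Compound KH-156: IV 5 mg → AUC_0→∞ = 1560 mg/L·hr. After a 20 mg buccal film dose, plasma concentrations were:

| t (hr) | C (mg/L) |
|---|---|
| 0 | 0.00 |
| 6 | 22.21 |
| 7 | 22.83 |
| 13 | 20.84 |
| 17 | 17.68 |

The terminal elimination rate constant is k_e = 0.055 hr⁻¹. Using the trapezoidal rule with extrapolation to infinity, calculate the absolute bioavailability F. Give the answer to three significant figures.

Trapezoidal AUC_0→17 (buccal film):
  [0→6]: (0.00+22.21)/2 × 6 = 66.63
  [6→7]: (22.21+22.83)/2 × 1 = 22.52
  [7→13]: (22.83+20.84)/2 × 6 = 131.01
  [13→17]: (20.84+17.68)/2 × 4 = 77.04
  Sum = 297.2 mg/L·hr
Tail: C_last/k_e = 17.68/0.055 = 321.455
AUC_0→∞ (buccal film) = 297.2 + 321.455 = 618.655 mg/L·hr
F = (AUC_ev/D_ev)/(AUC_iv/D_iv) = (618.655/20)/(1560/5) = 30.93275/312 = 0.0991

F = 0.0991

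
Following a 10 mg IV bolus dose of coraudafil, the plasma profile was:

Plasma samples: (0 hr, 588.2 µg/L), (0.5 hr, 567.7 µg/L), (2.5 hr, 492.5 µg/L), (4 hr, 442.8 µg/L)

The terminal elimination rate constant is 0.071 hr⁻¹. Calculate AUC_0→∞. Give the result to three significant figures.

AUC = 8290 µg/L·hr

Trapezoidal AUC_0→4:
  [0→0.5]: (588.2+567.7)/2 × 0.5 = 288.975
  [0.5→2.5]: (567.7+492.5)/2 × 2 = 1060.2
  [2.5→4]: (492.5+442.8)/2 × 1.5 = 701.475
  Sum = 2050.65 µg/L·hr
Extrapolated tail: C_last / k_e = 442.8 / 0.071 = 6236.620
AUC_0→∞ = 2050.65 + 6236.620 = 8287.27 µg/L·hr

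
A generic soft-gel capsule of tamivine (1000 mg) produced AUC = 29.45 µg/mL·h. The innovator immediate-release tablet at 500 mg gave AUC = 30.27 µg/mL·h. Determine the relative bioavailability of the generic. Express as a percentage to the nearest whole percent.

F_rel = (AUC_test/D_test) / (AUC_ref/D_ref)
      = (29.45/1000) / (30.27/500)
      = 0.02945 / 0.06054 = 0.4865 = 48.65%

F_rel = 49%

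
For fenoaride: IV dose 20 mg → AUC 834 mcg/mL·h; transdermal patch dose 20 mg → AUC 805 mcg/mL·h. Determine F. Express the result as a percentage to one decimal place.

F = 96.5%

F = (AUC_ev / D_ev) / (AUC_iv / D_iv)
  = (805/20) / (834/20)
  = 40.25 / 41.7 = 0.9652
  = 96.52%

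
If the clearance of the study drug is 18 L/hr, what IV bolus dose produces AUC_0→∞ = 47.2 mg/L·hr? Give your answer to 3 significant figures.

Dose_iv = CL × AUC_0→∞
     = 18 × 47.2 = 849.6 mg

Dose = 850 mg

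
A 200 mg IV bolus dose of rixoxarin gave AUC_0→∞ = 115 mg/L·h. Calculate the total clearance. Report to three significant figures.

CL = 1.74 L/h

CL = Dose_iv / AUC_0→∞
   = 200 / 115 = 1.73913 L/h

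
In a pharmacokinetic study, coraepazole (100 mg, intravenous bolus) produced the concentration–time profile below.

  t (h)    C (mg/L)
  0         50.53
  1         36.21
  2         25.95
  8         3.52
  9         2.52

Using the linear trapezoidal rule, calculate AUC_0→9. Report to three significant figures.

Trapezoidal AUC_0→9:
  [0→1]: (50.53+36.21)/2 × 1 = 43.37
  [1→2]: (36.21+25.95)/2 × 1 = 31.08
  [2→8]: (25.95+3.52)/2 × 6 = 88.41
  [8→9]: (3.52+2.52)/2 × 1 = 3.02
  Sum = 165.88 mg/L·h

AUC = 166 mg/L·h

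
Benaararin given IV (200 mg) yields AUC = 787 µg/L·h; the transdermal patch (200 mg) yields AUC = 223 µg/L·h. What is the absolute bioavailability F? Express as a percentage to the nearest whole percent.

F = 28%

F = (AUC_ev / D_ev) / (AUC_iv / D_iv)
  = (223/200) / (787/200)
  = 1.115 / 3.935 = 0.2834
  = 28.34%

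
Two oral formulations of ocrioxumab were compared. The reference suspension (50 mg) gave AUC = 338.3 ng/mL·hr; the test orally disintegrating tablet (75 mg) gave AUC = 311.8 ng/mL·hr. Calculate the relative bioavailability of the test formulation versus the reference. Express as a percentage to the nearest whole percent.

F_rel = (AUC_test/D_test) / (AUC_ref/D_ref)
      = (311.8/75) / (338.3/50)
      = 4.15733 / 6.766 = 0.6144 = 61.44%

F_rel = 61%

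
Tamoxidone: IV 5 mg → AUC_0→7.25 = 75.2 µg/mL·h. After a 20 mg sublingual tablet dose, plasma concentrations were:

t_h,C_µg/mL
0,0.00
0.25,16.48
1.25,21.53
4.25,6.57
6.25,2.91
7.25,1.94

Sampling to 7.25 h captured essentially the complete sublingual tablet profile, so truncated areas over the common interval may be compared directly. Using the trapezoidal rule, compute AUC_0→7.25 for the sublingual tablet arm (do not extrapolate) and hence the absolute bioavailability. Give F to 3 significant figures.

F = 0.250

Trapezoidal AUC_0→7.25 (sublingual tablet):
  [0→0.25]: (0.00+16.48)/2 × 0.25 = 2.06
  [0.25→1.25]: (16.48+21.53)/2 × 1 = 19.005
  [1.25→4.25]: (21.53+6.57)/2 × 3 = 42.15
  [4.25→6.25]: (6.57+2.91)/2 × 2 = 9.48
  [6.25→7.25]: (2.91+1.94)/2 × 1 = 2.425
  Sum = 75.12 µg/mL·h
F = (AUC_ev/D_ev)/(AUC_iv/D_iv) = (75.12/20)/(75.2/5) = 3.756/15.04 = 0.2497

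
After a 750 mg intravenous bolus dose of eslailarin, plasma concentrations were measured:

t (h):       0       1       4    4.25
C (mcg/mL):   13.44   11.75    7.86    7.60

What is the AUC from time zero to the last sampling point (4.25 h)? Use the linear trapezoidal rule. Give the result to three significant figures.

AUC = 43.9 mcg/mL·h

Trapezoidal AUC_0→4.25:
  [0→1]: (13.44+11.75)/2 × 1 = 12.595
  [1→4]: (11.75+7.86)/2 × 3 = 29.415
  [4→4.25]: (7.86+7.60)/2 × 0.25 = 1.9325
  Sum = 43.9425 mcg/mL·h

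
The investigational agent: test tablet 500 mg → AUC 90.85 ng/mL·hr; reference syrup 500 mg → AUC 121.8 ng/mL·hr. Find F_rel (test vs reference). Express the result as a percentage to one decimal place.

F_rel = (AUC_test/D_test) / (AUC_ref/D_ref)
      = (90.85/500) / (121.8/500)
      = 0.1817 / 0.2436 = 0.7459 = 74.59%

F_rel = 74.6%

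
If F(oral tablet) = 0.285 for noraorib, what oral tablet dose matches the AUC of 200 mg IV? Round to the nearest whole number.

For equal systemic exposure: F × D_ev = D_iv
D_ev = D_iv / F = 200 / 0.285 = 701.754 mg

D_oral = 702 mg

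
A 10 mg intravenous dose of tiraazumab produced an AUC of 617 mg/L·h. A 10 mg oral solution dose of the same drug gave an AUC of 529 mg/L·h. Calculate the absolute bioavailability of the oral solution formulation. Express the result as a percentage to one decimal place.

F = 85.7%

F = (AUC_ev / D_ev) / (AUC_iv / D_iv)
  = (529/10) / (617/10)
  = 52.9 / 61.7 = 0.8574
  = 85.74%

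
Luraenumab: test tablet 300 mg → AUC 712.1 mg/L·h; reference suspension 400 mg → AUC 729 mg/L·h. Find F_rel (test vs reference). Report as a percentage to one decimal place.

F_rel = 130.2%

F_rel = (AUC_test/D_test) / (AUC_ref/D_ref)
      = (712.1/300) / (729/400)
      = 2.37367 / 1.8225 = 1.3024 = 130.24%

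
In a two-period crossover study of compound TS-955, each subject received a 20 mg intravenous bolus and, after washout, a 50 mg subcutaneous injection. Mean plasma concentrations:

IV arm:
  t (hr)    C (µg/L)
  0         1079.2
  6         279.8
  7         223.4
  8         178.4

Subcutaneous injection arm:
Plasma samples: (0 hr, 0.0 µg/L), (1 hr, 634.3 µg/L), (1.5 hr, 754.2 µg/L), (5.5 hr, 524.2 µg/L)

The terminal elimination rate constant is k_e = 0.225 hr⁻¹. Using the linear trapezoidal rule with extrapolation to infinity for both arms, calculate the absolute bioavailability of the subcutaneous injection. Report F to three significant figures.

F = 0.417

Trapezoidal AUC_0→8 (IV):
  [0→6]: (1079.2+279.8)/2 × 6 = 4077.0
  [6→7]: (279.8+223.4)/2 × 1 = 251.6
  [7→8]: (223.4+178.4)/2 × 1 = 200.9
  Sum = 4529.5 µg/L·hr
IV tail: 178.4/0.225 = 792.889; AUC_iv,0→∞ = 4529.5 + 792.889 = 5322.389 µg/L·hr
Trapezoidal AUC_0→5.5 (subcutaneous injection):
  [0→1]: (0.0+634.3)/2 × 1 = 317.15
  [1→1.5]: (634.3+754.2)/2 × 0.5 = 347.125
  [1.5→5.5]: (754.2+524.2)/2 × 4 = 2556.8
  Sum = 3221.075 µg/L·hr
subcutaneous injection tail: 524.2/0.225 = 2329.778; AUC_ev,0→∞ = 3221.075 + 2329.778 = 5550.853 µg/L·hr
F = (AUC_ev/D_ev)/(AUC_iv/D_iv) = (5550.853/50)/(5322.389/20) = 111.01706/266.11945 = 0.4172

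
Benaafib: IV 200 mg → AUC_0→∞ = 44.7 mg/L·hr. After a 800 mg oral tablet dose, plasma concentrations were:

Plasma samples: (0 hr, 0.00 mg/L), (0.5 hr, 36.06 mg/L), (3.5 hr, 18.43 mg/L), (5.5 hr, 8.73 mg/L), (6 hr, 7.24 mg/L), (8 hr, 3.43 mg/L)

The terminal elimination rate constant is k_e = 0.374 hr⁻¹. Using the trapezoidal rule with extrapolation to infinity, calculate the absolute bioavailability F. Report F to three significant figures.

Trapezoidal AUC_0→8 (oral tablet):
  [0→0.5]: (0.00+36.06)/2 × 0.5 = 9.015
  [0.5→3.5]: (36.06+18.43)/2 × 3 = 81.735
  [3.5→5.5]: (18.43+8.73)/2 × 2 = 27.16
  [5.5→6]: (8.73+7.24)/2 × 0.5 = 3.9925
  [6→8]: (7.24+3.43)/2 × 2 = 10.67
  Sum = 132.5725 mg/L·hr
Tail: C_last/k_e = 3.43/0.374 = 9.171
AUC_0→∞ (oral tablet) = 132.5725 + 9.171 = 141.7435 mg/L·hr
F = (AUC_ev/D_ev)/(AUC_iv/D_iv) = (141.7435/800)/(44.7/200) = 0.177179/0.2235 = 0.7927

F = 0.793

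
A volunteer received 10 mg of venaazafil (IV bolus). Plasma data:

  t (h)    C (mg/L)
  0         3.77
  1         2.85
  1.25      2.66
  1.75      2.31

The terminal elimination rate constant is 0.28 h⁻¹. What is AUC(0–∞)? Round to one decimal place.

AUC = 13.5 mg/L·h

Trapezoidal AUC_0→1.75:
  [0→1]: (3.77+2.85)/2 × 1 = 3.31
  [1→1.25]: (2.85+2.66)/2 × 0.25 = 0.68875
  [1.25→1.75]: (2.66+2.31)/2 × 0.5 = 1.2425
  Sum = 5.24125 mg/L·h
Extrapolated tail: C_last / k_e = 2.31 / 0.28 = 8.250
AUC_0→∞ = 5.24125 + 8.250 = 13.49125 mg/L·h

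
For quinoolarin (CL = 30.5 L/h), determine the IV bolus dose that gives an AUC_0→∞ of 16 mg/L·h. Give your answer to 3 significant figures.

Dose = 488 mg

Dose_iv = CL × AUC_0→∞
     = 30.5 × 16 = 488 mg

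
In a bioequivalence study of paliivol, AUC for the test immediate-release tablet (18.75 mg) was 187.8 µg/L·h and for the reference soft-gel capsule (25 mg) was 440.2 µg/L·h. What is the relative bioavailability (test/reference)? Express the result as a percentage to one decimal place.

F_rel = 56.9%

F_rel = (AUC_test/D_test) / (AUC_ref/D_ref)
      = (187.8/18.75) / (440.2/25)
      = 10.016 / 17.608 = 0.5688 = 56.88%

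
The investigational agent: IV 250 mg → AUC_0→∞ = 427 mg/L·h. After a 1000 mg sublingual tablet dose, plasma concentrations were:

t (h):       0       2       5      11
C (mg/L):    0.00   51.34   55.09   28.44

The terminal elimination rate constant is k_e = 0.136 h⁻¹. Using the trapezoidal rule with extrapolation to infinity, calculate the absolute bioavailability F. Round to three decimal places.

F = 0.393

Trapezoidal AUC_0→11 (sublingual tablet):
  [0→2]: (0.00+51.34)/2 × 2 = 51.34
  [2→5]: (51.34+55.09)/2 × 3 = 159.645
  [5→11]: (55.09+28.44)/2 × 6 = 250.59
  Sum = 461.575 mg/L·h
Tail: C_last/k_e = 28.44/0.136 = 209.118
AUC_0→∞ (sublingual tablet) = 461.575 + 209.118 = 670.693 mg/L·h
F = (AUC_ev/D_ev)/(AUC_iv/D_iv) = (670.693/1000)/(427/250) = 0.670693/1.708 = 0.3927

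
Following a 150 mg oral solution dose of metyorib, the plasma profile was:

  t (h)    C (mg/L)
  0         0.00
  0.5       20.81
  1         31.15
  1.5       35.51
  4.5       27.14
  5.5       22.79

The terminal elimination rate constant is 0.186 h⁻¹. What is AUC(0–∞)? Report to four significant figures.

Trapezoidal AUC_0→5.5:
  [0→0.5]: (0.00+20.81)/2 × 0.5 = 5.2025
  [0.5→1]: (20.81+31.15)/2 × 0.5 = 12.99
  [1→1.5]: (31.15+35.51)/2 × 0.5 = 16.665
  [1.5→4.5]: (35.51+27.14)/2 × 3 = 93.975
  [4.5→5.5]: (27.14+22.79)/2 × 1 = 24.965
  Sum = 153.7975 mg/L·h
Extrapolated tail: C_last / k_e = 22.79 / 0.186 = 122.527
AUC_0→∞ = 153.7975 + 122.527 = 276.3245 mg/L·h

AUC = 276.3 mg/L·h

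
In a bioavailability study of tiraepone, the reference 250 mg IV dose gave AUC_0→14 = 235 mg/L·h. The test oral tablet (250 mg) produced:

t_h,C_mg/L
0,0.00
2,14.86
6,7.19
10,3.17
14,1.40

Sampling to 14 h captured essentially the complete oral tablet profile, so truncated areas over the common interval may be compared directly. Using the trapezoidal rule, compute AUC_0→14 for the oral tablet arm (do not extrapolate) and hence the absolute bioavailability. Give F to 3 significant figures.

F = 0.378

Trapezoidal AUC_0→14 (oral tablet):
  [0→2]: (0.00+14.86)/2 × 2 = 14.86
  [2→6]: (14.86+7.19)/2 × 4 = 44.1
  [6→10]: (7.19+3.17)/2 × 4 = 20.72
  [10→14]: (3.17+1.40)/2 × 4 = 9.14
  Sum = 88.82 mg/L·h
F = (AUC_ev/D_ev)/(AUC_iv/D_iv) = (88.82/250)/(235/250) = 0.35528/0.94 = 0.3780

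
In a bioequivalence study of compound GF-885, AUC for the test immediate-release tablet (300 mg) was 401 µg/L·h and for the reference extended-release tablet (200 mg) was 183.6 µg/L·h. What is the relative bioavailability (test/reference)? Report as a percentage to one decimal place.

F_rel = 145.6%

F_rel = (AUC_test/D_test) / (AUC_ref/D_ref)
      = (401/300) / (183.6/200)
      = 1.33667 / 0.918 = 1.4561 = 145.61%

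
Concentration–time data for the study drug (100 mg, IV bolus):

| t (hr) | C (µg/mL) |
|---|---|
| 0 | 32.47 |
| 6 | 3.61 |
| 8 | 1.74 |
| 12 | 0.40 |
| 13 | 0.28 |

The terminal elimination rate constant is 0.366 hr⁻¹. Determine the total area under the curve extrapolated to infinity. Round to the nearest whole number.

AUC = 119 µg/mL·hr

Trapezoidal AUC_0→13:
  [0→6]: (32.47+3.61)/2 × 6 = 108.24
  [6→8]: (3.61+1.74)/2 × 2 = 5.35
  [8→12]: (1.74+0.40)/2 × 4 = 4.28
  [12→13]: (0.40+0.28)/2 × 1 = 0.34
  Sum = 118.21 µg/mL·hr
Extrapolated tail: C_last / k_e = 0.28 / 0.366 = 0.765
AUC_0→∞ = 118.21 + 0.765 = 118.975 µg/mL·hr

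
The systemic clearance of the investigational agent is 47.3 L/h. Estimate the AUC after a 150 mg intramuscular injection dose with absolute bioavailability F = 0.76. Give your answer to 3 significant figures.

AUC = 2.41 mg/L·h

AUC_0→∞ = F × Dose / CL
        = 0.76 × 150 / 47.3 = 2.41015 mg/L·h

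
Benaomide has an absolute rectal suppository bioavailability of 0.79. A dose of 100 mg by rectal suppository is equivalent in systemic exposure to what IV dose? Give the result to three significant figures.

D_iv = 79.0 mg

Systemic exposure from an extravascular dose = F × D_ev, so the equivalent IV dose is F × D_ev.
D_iv = F × D_ev = 0.79 × 100 = 79 mg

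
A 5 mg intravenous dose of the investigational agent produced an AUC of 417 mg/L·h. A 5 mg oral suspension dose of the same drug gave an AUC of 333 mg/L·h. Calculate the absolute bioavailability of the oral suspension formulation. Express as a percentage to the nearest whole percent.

F = 80%

F = (AUC_ev / D_ev) / (AUC_iv / D_iv)
  = (333/5) / (417/5)
  = 66.6 / 83.4 = 0.7986
  = 79.86%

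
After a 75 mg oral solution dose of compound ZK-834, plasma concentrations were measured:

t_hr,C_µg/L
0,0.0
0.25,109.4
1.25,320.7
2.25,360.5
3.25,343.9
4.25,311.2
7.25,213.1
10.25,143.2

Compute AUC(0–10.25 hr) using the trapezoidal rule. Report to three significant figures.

AUC = 2570 µg/L·hr

Trapezoidal AUC_0→10.25:
  [0→0.25]: (0.0+109.4)/2 × 0.25 = 13.675
  [0.25→1.25]: (109.4+320.7)/2 × 1 = 215.05
  [1.25→2.25]: (320.7+360.5)/2 × 1 = 340.6
  [2.25→3.25]: (360.5+343.9)/2 × 1 = 352.2
  [3.25→4.25]: (343.9+311.2)/2 × 1 = 327.55
  [4.25→7.25]: (311.2+213.1)/2 × 3 = 786.45
  [7.25→10.25]: (213.1+143.2)/2 × 3 = 534.45
  Sum = 2569.975 µg/L·hr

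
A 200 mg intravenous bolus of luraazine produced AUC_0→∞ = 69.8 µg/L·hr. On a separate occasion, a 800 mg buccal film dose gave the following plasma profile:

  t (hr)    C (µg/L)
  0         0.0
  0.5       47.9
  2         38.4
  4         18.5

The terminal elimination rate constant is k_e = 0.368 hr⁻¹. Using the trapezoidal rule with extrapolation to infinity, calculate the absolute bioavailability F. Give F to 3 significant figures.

Trapezoidal AUC_0→4 (buccal film):
  [0→0.5]: (0.0+47.9)/2 × 0.5 = 11.975
  [0.5→2]: (47.9+38.4)/2 × 1.5 = 64.725
  [2→4]: (38.4+18.5)/2 × 2 = 56.9
  Sum = 133.6 µg/L·hr
Tail: C_last/k_e = 18.5/0.368 = 50.272
AUC_0→∞ (buccal film) = 133.6 + 50.272 = 183.872 µg/L·hr
F = (AUC_ev/D_ev)/(AUC_iv/D_iv) = (183.872/800)/(69.8/200) = 0.22984/0.349 = 0.6586

F = 0.659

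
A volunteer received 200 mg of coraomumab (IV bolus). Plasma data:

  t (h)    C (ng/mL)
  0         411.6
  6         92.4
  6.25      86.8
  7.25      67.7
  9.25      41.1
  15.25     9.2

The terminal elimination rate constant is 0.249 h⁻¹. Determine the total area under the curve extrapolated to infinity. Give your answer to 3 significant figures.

AUC = 1910 ng/mL·h

Trapezoidal AUC_0→15.25:
  [0→6]: (411.6+92.4)/2 × 6 = 1512.0
  [6→6.25]: (92.4+86.8)/2 × 0.25 = 22.4
  [6.25→7.25]: (86.8+67.7)/2 × 1 = 77.25
  [7.25→9.25]: (67.7+41.1)/2 × 2 = 108.8
  [9.25→15.25]: (41.1+9.2)/2 × 6 = 150.9
  Sum = 1871.35 ng/mL·h
Extrapolated tail: C_last / k_e = 9.2 / 0.249 = 36.948
AUC_0→∞ = 1871.35 + 36.948 = 1908.298 ng/mL·h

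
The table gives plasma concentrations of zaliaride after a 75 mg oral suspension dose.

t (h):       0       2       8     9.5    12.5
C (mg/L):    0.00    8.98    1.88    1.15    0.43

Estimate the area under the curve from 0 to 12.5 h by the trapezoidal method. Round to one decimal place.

Trapezoidal AUC_0→12.5:
  [0→2]: (0.00+8.98)/2 × 2 = 8.98
  [2→8]: (8.98+1.88)/2 × 6 = 32.58
  [8→9.5]: (1.88+1.15)/2 × 1.5 = 2.2725
  [9.5→12.5]: (1.15+0.43)/2 × 3 = 2.37
  Sum = 46.2025 mg/L·h

AUC = 46.2 mg/L·h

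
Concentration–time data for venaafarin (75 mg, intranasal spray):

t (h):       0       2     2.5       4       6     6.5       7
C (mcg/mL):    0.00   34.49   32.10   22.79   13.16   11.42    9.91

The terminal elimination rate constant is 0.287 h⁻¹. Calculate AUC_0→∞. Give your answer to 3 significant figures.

AUC = 174 mcg/mL·h

Trapezoidal AUC_0→7:
  [0→2]: (0.00+34.49)/2 × 2 = 34.49
  [2→2.5]: (34.49+32.10)/2 × 0.5 = 16.6475
  [2.5→4]: (32.10+22.79)/2 × 1.5 = 41.1675
  [4→6]: (22.79+13.16)/2 × 2 = 35.95
  [6→6.5]: (13.16+11.42)/2 × 0.5 = 6.145
  [6.5→7]: (11.42+9.91)/2 × 0.5 = 5.3325
  Sum = 139.7325 mcg/mL·h
Extrapolated tail: C_last / k_e = 9.91 / 0.287 = 34.530
AUC_0→∞ = 139.7325 + 34.530 = 174.2625 mcg/mL·h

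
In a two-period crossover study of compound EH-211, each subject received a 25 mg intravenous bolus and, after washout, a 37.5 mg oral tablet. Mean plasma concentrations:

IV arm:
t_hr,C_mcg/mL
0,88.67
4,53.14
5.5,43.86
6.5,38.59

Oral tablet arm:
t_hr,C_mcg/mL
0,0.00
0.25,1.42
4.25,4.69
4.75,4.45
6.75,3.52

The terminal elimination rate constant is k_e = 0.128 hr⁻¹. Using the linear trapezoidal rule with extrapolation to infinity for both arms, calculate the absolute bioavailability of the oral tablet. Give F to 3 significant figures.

F = 0.0478

Trapezoidal AUC_0→6.5 (IV):
  [0→4]: (88.67+53.14)/2 × 4 = 283.62
  [4→5.5]: (53.14+43.86)/2 × 1.5 = 72.75
  [5.5→6.5]: (43.86+38.59)/2 × 1 = 41.225
  Sum = 397.595 mcg/mL·hr
IV tail: 38.59/0.128 = 301.484; AUC_iv,0→∞ = 397.595 + 301.484 = 699.079 mcg/mL·hr
Trapezoidal AUC_0→6.75 (oral tablet):
  [0→0.25]: (0.00+1.42)/2 × 0.25 = 0.1775
  [0.25→4.25]: (1.42+4.69)/2 × 4 = 12.22
  [4.25→4.75]: (4.69+4.45)/2 × 0.5 = 2.285
  [4.75→6.75]: (4.45+3.52)/2 × 2 = 7.97
  Sum = 22.6525 mcg/mL·hr
oral tablet tail: 3.52/0.128 = 27.500; AUC_ev,0→∞ = 22.6525 + 27.500 = 50.1525 mcg/mL·hr
F = (AUC_ev/D_ev)/(AUC_iv/D_iv) = (50.1525/37.5)/(699.079/25) = 1.3374/27.96316 = 0.0478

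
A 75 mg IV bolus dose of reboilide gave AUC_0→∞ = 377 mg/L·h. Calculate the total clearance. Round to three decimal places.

CL = 0.199 L/h

CL = Dose_iv / AUC_0→∞
   = 75 / 377 = 0.198939 L/h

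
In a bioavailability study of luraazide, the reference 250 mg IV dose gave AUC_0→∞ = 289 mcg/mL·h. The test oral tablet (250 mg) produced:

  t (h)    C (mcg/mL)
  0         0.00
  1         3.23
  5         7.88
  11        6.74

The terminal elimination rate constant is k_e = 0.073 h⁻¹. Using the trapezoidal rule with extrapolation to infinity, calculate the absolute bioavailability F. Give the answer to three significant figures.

F = 0.554

Trapezoidal AUC_0→11 (oral tablet):
  [0→1]: (0.00+3.23)/2 × 1 = 1.615
  [1→5]: (3.23+7.88)/2 × 4 = 22.22
  [5→11]: (7.88+6.74)/2 × 6 = 43.86
  Sum = 67.695 mcg/mL·h
Tail: C_last/k_e = 6.74/0.073 = 92.329
AUC_0→∞ (oral tablet) = 67.695 + 92.329 = 160.024 mcg/mL·h
F = (AUC_ev/D_ev)/(AUC_iv/D_iv) = (160.024/250)/(289/250) = 0.640096/1.156 = 0.5537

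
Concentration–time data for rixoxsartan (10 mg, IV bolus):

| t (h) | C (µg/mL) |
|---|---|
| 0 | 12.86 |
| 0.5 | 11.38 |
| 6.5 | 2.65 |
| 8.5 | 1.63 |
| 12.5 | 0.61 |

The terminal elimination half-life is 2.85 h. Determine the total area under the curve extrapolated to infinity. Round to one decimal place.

Trapezoidal AUC_0→12.5:
  [0→0.5]: (12.86+11.38)/2 × 0.5 = 6.06
  [0.5→6.5]: (11.38+2.65)/2 × 6 = 42.09
  [6.5→8.5]: (2.65+1.63)/2 × 2 = 4.28
  [8.5→12.5]: (1.63+0.61)/2 × 4 = 4.48
  Sum = 56.91 µg/mL·h
k_e = ln2 / t½ = 0.693147 / 2.85 = 0.2432 h^-1
Extrapolated tail: C_last / k_e = 0.61 / 0.2432 = 2.508
AUC_0→∞ = 56.91 + 2.508 = 59.418 µg/mL·h

AUC = 59.4 µg/mL·h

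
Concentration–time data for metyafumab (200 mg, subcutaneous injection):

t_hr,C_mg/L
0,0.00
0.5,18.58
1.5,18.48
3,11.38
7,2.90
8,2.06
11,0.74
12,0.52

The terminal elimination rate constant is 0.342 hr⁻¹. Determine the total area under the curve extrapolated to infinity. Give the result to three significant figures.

AUC = 83.0 mg/L·hr

Trapezoidal AUC_0→12:
  [0→0.5]: (0.00+18.58)/2 × 0.5 = 4.645
  [0.5→1.5]: (18.58+18.48)/2 × 1 = 18.53
  [1.5→3]: (18.48+11.38)/2 × 1.5 = 22.395
  [3→7]: (11.38+2.90)/2 × 4 = 28.56
  [7→8]: (2.90+2.06)/2 × 1 = 2.48
  [8→11]: (2.06+0.74)/2 × 3 = 4.2
  [11→12]: (0.74+0.52)/2 × 1 = 0.63
  Sum = 81.44 mg/L·hr
Extrapolated tail: C_last / k_e = 0.52 / 0.342 = 1.520
AUC_0→∞ = 81.44 + 1.520 = 82.96 mg/L·hr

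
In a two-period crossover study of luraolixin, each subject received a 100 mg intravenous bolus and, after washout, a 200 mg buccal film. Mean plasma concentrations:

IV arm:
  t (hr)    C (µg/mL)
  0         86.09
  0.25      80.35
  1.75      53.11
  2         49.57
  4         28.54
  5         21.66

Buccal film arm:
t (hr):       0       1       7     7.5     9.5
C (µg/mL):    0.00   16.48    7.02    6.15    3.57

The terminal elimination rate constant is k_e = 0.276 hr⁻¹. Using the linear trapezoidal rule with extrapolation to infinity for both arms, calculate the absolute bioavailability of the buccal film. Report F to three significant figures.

F = 0.166

Trapezoidal AUC_0→5 (IV):
  [0→0.25]: (86.09+80.35)/2 × 0.25 = 20.805
  [0.25→1.75]: (80.35+53.11)/2 × 1.5 = 100.095
  [1.75→2]: (53.11+49.57)/2 × 0.25 = 12.835
  [2→4]: (49.57+28.54)/2 × 2 = 78.11
  [4→5]: (28.54+21.66)/2 × 1 = 25.1
  Sum = 236.945 µg/mL·hr
IV tail: 21.66/0.276 = 78.478; AUC_iv,0→∞ = 236.945 + 78.478 = 315.423 µg/mL·hr
Trapezoidal AUC_0→9.5 (buccal film):
  [0→1]: (0.00+16.48)/2 × 1 = 8.24
  [1→7]: (16.48+7.02)/2 × 6 = 70.5
  [7→7.5]: (7.02+6.15)/2 × 0.5 = 3.2925
  [7.5→9.5]: (6.15+3.57)/2 × 2 = 9.72
  Sum = 91.7525 µg/mL·hr
buccal film tail: 3.57/0.276 = 12.935; AUC_ev,0→∞ = 91.7525 + 12.935 = 104.6875 µg/mL·hr
F = (AUC_ev/D_ev)/(AUC_iv/D_iv) = (104.6875/200)/(315.423/100) = 0.5234375/3.15423 = 0.1659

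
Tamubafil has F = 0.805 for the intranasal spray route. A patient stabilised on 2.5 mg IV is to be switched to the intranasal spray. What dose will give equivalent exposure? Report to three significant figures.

D_intranasal = 3.11 mg

For equal systemic exposure: F × D_ev = D_iv
D_ev = D_iv / F = 2.5 / 0.805 = 3.10559 mg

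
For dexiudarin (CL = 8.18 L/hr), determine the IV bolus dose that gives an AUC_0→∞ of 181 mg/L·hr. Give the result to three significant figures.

Dose_iv = CL × AUC_0→∞
     = 8.18 × 181 = 1480.58 mg

Dose = 1480 mg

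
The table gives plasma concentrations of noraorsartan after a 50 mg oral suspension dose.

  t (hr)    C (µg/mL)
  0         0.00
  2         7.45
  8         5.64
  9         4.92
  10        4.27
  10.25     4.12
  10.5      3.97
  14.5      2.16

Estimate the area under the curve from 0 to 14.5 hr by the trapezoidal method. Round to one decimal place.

AUC = 70.9 µg/mL·hr

Trapezoidal AUC_0→14.5:
  [0→2]: (0.00+7.45)/2 × 2 = 7.45
  [2→8]: (7.45+5.64)/2 × 6 = 39.27
  [8→9]: (5.64+4.92)/2 × 1 = 5.28
  [9→10]: (4.92+4.27)/2 × 1 = 4.595
  [10→10.25]: (4.27+4.12)/2 × 0.25 = 1.04875
  [10.25→10.5]: (4.12+3.97)/2 × 0.25 = 1.01125
  [10.5→14.5]: (3.97+2.16)/2 × 4 = 12.26
  Sum = 70.915 µg/mL·hr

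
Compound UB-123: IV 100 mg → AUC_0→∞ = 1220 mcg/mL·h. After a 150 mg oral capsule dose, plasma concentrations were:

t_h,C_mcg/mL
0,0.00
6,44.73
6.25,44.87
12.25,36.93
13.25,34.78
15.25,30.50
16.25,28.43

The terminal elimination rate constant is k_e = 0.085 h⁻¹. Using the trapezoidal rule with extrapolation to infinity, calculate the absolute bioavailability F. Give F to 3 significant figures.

F = 0.468

Trapezoidal AUC_0→16.25 (oral capsule):
  [0→6]: (0.00+44.73)/2 × 6 = 134.19
  [6→6.25]: (44.73+44.87)/2 × 0.25 = 11.2
  [6.25→12.25]: (44.87+36.93)/2 × 6 = 245.4
  [12.25→13.25]: (36.93+34.78)/2 × 1 = 35.855
  [13.25→15.25]: (34.78+30.50)/2 × 2 = 65.28
  [15.25→16.25]: (30.50+28.43)/2 × 1 = 29.465
  Sum = 521.39 mcg/mL·h
Tail: C_last/k_e = 28.43/0.085 = 334.471
AUC_0→∞ (oral capsule) = 521.39 + 334.471 = 855.861 mcg/mL·h
F = (AUC_ev/D_ev)/(AUC_iv/D_iv) = (855.861/150)/(1220/100) = 5.70574/12.2 = 0.4677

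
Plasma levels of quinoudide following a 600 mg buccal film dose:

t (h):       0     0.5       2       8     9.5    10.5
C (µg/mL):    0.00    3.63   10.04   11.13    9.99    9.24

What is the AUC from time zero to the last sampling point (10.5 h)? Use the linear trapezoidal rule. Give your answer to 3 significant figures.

Trapezoidal AUC_0→10.5:
  [0→0.5]: (0.00+3.63)/2 × 0.5 = 0.9075
  [0.5→2]: (3.63+10.04)/2 × 1.5 = 10.2525
  [2→8]: (10.04+11.13)/2 × 6 = 63.51
  [8→9.5]: (11.13+9.99)/2 × 1.5 = 15.84
  [9.5→10.5]: (9.99+9.24)/2 × 1 = 9.615
  Sum = 100.125 µg/mL·h

AUC = 100 µg/mL·h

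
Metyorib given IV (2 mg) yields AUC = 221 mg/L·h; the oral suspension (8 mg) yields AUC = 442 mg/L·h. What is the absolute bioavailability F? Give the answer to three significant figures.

F = 0.500

F = (AUC_ev / D_ev) / (AUC_iv / D_iv)
  = (442/8) / (221/2)
  = 55.25 / 110.5 = 0.5000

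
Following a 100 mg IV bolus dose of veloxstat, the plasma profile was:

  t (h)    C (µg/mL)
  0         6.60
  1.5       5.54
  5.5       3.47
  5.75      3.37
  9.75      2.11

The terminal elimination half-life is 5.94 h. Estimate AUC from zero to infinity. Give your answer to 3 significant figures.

AUC = 57.0 µg/mL·h

Trapezoidal AUC_0→9.75:
  [0→1.5]: (6.60+5.54)/2 × 1.5 = 9.105
  [1.5→5.5]: (5.54+3.47)/2 × 4 = 18.02
  [5.5→5.75]: (3.47+3.37)/2 × 0.25 = 0.855
  [5.75→9.75]: (3.37+2.11)/2 × 4 = 10.96
  Sum = 38.94 µg/mL·h
k_e = ln2 / t½ = 0.693147 / 5.94 = 0.1167 h^-1
Extrapolated tail: C_last / k_e = 2.11 / 0.1167 = 18.081
AUC_0→∞ = 38.94 + 18.081 = 57.021 µg/mL·h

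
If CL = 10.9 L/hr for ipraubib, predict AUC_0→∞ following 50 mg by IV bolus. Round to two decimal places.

AUC = 4.59 mg/L·hr

AUC_0→∞ = Dose_iv / CL
        = 50 / 10.9 = 4.58716 mg/L·hr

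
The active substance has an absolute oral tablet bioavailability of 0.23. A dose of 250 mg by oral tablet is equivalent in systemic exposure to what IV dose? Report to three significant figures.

D_iv = 57.5 mg

Systemic exposure from an extravascular dose = F × D_ev, so the equivalent IV dose is F × D_ev.
D_iv = F × D_ev = 0.23 × 250 = 57.5 mg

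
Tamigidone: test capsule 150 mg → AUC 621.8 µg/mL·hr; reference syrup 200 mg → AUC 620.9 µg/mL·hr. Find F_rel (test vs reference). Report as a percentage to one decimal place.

F_rel = 133.5%

F_rel = (AUC_test/D_test) / (AUC_ref/D_ref)
      = (621.8/150) / (620.9/200)
      = 4.14533 / 3.1045 = 1.3353 = 133.53%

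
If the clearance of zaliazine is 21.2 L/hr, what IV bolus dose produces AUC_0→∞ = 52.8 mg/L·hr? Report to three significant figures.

Dose_iv = CL × AUC_0→∞
     = 21.2 × 52.8 = 1119.36 mg

Dose = 1120 mg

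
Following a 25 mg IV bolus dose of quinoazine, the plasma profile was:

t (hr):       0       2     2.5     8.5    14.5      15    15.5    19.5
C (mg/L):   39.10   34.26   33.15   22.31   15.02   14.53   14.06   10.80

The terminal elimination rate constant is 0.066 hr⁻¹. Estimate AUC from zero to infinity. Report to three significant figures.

AUC = 596 mg/L·hr

Trapezoidal AUC_0→19.5:
  [0→2]: (39.10+34.26)/2 × 2 = 73.36
  [2→2.5]: (34.26+33.15)/2 × 0.5 = 16.8525
  [2.5→8.5]: (33.15+22.31)/2 × 6 = 166.38
  [8.5→14.5]: (22.31+15.02)/2 × 6 = 111.99
  [14.5→15]: (15.02+14.53)/2 × 0.5 = 7.3875
  [15→15.5]: (14.53+14.06)/2 × 0.5 = 7.1475
  [15.5→19.5]: (14.06+10.80)/2 × 4 = 49.72
  Sum = 432.8375 mg/L·hr
Extrapolated tail: C_last / k_e = 10.80 / 0.066 = 163.636
AUC_0→∞ = 432.8375 + 163.636 = 596.4735 mg/L·hr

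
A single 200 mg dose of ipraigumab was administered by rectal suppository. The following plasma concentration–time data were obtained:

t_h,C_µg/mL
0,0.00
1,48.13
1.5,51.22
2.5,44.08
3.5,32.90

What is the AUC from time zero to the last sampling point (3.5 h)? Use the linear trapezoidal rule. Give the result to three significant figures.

AUC = 135 µg/mL·h

Trapezoidal AUC_0→3.5:
  [0→1]: (0.00+48.13)/2 × 1 = 24.065
  [1→1.5]: (48.13+51.22)/2 × 0.5 = 24.8375
  [1.5→2.5]: (51.22+44.08)/2 × 1 = 47.65
  [2.5→3.5]: (44.08+32.90)/2 × 1 = 38.49
  Sum = 135.0425 µg/mL·h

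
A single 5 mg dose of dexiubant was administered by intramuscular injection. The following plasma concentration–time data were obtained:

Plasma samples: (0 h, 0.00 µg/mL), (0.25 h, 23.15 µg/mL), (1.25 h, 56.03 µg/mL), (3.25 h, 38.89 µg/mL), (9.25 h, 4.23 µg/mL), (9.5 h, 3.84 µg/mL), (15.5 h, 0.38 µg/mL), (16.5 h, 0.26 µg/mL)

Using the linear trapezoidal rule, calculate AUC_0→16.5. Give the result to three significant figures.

AUC = 281 µg/mL·h

Trapezoidal AUC_0→16.5:
  [0→0.25]: (0.00+23.15)/2 × 0.25 = 2.89375
  [0.25→1.25]: (23.15+56.03)/2 × 1 = 39.59
  [1.25→3.25]: (56.03+38.89)/2 × 2 = 94.92
  [3.25→9.25]: (38.89+4.23)/2 × 6 = 129.36
  [9.25→9.5]: (4.23+3.84)/2 × 0.25 = 1.00875
  [9.5→15.5]: (3.84+0.38)/2 × 6 = 12.66
  [15.5→16.5]: (0.38+0.26)/2 × 1 = 0.32
  Sum = 280.7525 µg/mL·h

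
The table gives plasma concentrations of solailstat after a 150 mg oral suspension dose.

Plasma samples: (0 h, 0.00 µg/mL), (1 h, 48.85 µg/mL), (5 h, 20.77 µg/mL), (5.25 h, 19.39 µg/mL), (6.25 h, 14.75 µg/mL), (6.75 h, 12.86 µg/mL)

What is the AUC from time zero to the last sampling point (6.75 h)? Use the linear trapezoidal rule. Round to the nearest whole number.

AUC = 193 µg/mL·h

Trapezoidal AUC_0→6.75:
  [0→1]: (0.00+48.85)/2 × 1 = 24.425
  [1→5]: (48.85+20.77)/2 × 4 = 139.24
  [5→5.25]: (20.77+19.39)/2 × 0.25 = 5.02
  [5.25→6.25]: (19.39+14.75)/2 × 1 = 17.07
  [6.25→6.75]: (14.75+12.86)/2 × 0.5 = 6.9025
  Sum = 192.6575 µg/mL·h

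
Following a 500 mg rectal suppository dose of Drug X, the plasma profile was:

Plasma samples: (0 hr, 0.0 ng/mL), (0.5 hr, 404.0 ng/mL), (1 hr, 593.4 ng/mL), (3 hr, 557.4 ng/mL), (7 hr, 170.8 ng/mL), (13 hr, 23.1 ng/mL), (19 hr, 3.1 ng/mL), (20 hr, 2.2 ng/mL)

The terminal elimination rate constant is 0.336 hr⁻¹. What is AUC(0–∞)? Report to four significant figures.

AUC = 3627 ng/mL·hr

Trapezoidal AUC_0→20:
  [0→0.5]: (0.0+404.0)/2 × 0.5 = 101.0
  [0.5→1]: (404.0+593.4)/2 × 0.5 = 249.35
  [1→3]: (593.4+557.4)/2 × 2 = 1150.8
  [3→7]: (557.4+170.8)/2 × 4 = 1456.4
  [7→13]: (170.8+23.1)/2 × 6 = 581.7
  [13→19]: (23.1+3.1)/2 × 6 = 78.6
  [19→20]: (3.1+2.2)/2 × 1 = 2.65
  Sum = 3620.5 ng/mL·hr
Extrapolated tail: C_last / k_e = 2.2 / 0.336 = 6.548
AUC_0→∞ = 3620.5 + 6.548 = 3627.048 ng/mL·hr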